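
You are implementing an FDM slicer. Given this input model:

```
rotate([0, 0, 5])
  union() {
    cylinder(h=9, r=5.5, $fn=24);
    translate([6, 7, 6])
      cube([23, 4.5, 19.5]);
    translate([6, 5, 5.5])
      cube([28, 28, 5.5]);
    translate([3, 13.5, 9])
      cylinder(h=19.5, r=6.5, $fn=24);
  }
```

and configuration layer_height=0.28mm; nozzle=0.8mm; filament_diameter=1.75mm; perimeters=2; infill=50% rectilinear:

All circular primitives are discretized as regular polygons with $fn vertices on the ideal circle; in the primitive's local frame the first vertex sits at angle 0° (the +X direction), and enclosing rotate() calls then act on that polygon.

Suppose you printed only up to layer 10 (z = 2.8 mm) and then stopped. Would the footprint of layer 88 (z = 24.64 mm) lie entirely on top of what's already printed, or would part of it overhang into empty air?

part overhangs

Compare the two slices. At z = 2.8: the r=5.5 cylinder contributes a regular 24-gon of circumradius 5.5 (area = (24/2)·5.500²·sin(360°/24) = 93.95 mm²); the cube at (6, 7) is absent (z outside [6, 25.5]); the cube at (6, 5) is absent (z outside [5.5, 11]); the cylinder at (3, 13.5) is absent (z outside [9, 28.5]); Taking the union: only the r=5.5 cylinder is present, so the union is just that shape — area = 93.95 mm²; (whole slice rotated 5° about Z — lengths, areas and connectivity unchanged). At z = 24.64: the cylinder does not reach this height (z outside [0, 9]); the cube at (6, 7) (footprint 23×4.5) is included at this height (area 103.50 mm²); the cube at (6, 5) is not intersected at this z (z outside [5.5, 11]); the cylinder at (3, 13.5): section is a regular 24-gon, circumradius r=6.5 (area = (24/2)·6.500²·sin(360°/24) = 131.22 mm²); Merging all regions: the regions partially overlap — summed areas 234.72 mm² minus the doubly-counted overlap 7.42 mm² gives 227.30 mm² — area = 227.30 mm²; (rotated 5° about Z; rotation is an isometry so areas/perimeters/island counts are preserved). Checking containment: at z = 24.64 the cross-section extends beyond the z = 2.8 cross-section by about 227.30 mm².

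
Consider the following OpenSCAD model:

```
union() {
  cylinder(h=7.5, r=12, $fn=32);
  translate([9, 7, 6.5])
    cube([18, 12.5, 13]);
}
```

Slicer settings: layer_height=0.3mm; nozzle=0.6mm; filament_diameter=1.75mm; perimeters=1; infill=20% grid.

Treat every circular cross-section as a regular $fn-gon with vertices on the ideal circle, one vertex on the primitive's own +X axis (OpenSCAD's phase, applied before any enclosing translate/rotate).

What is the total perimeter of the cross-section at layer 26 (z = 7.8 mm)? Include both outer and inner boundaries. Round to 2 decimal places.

At z = 7.8 mm: the cylinder is not intersected at this z (z outside [0, 7.5]); the cube at (9, 7) (footprint 18×12.5) is included at this height (perimeter 61.00 mm); Taking the union: only the 18×12.5 cube at (9, 7) is present, so the union is just that shape — boundary = 61.00 mm. Overall, the cross-section is a single solid region. Total boundary length (outer) = 61.00 mm.

61.00 mm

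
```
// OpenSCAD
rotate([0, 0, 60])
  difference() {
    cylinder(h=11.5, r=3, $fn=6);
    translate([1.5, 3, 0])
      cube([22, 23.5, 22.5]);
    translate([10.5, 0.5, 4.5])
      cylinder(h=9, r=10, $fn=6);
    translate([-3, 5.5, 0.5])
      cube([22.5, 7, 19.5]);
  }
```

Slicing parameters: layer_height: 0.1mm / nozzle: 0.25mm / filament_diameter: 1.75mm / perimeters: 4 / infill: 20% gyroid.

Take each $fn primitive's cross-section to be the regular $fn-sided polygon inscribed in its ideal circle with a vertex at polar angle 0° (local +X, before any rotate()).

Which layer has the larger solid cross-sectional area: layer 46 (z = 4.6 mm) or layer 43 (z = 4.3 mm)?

layer 43 (z = 4.3 mm)

Layer 46 (z = 4.6): the r=3 cylinder gives a regular 6-gon of circumradius 3 (constant along its height) (area = (6/2)·3.000²·sin(360°/6) = 23.38 mm²); the 22×23.5 cube at (1.5, 3) contributes its full rectangle (area 517.00 mm²); the cylinder at (10.5, 0.5): section is a regular 6-gon, circumradius r=10 (area = (6/2)·10.000²·sin(360°/6) = 259.81 mm²); the cube at (-3, 5.5) is present — its section is the full 22.5×7 rectangle (area 157.50 mm²); Subtracting the remaining from the first: starting from the r=3 cylinder (23.38 mm²), the 22×23.5 cube at (1.5, 3) misses the remaining region (no effect); the r=10 cylinder at (10.5, 0.5) partially overlaps it — only the 5.34 mm² overlap (of its 259.81 mm²) is removed, clipping the outline; the 22.5×7 cube at (-3, 5.5) misses the remaining region (no effect) — area = 18.04 mm²; (rotated 60° about Z; rotation is an isometry so areas/perimeters/island counts are preserved). So its area = 18.04 mm². Layer 43 (z = 4.3): the cylinder: section is a regular 6-gon, circumradius r=3 (area = (6/2)·3.000²·sin(360°/6) = 23.38 mm²); the cube at (1.5, 3) is present — its section is the full 22×23.5 rectangle (area 517.00 mm²); the cylinder at (10.5, 0.5) does not reach this height (z outside [4.5, 13.5]); the cube at (-3, 5.5) is present — its section is the full 22.5×7 rectangle (area 157.50 mm²); After the difference (first − rest): starting from the r=3 cylinder (23.38 mm²), the 22×23.5 cube at (1.5, 3) misses the remaining region (no effect); the 22.5×7 cube at (-3, 5.5) misses the remaining region (no effect) — area = 23.38 mm²; (whole slice rotated 60° about Z — lengths, areas and connectivity unchanged). So its area = 23.38 mm². Layer 43 is larger (23.38 vs 18.04 mm²).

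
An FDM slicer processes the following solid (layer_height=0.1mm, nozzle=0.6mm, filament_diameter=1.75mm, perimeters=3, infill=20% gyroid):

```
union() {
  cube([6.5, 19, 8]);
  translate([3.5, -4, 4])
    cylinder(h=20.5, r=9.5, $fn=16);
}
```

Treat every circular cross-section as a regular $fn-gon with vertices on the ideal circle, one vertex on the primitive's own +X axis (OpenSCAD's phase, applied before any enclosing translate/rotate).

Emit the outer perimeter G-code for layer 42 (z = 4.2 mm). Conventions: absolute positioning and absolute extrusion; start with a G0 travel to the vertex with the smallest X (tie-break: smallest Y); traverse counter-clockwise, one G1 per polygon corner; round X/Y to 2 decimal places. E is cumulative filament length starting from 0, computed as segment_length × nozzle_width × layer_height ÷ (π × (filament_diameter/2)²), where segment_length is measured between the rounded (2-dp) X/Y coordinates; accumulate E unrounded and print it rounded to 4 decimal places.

At z = 4.2 mm: the 6.5×19 cube contributes its full rectangle; the r=9.5 cylinder at (3.5, -4) gives a regular 16-gon of circumradius 9.5 (constant along its height); Combining (union): the regions partially overlap (shared area 33.64 mm²), so overlapping operands fuse into one piece — 1 connected region. The outline is a single polygon with 19 vertices. Extrusion per mm of travel: 0.6 × 0.1 / (π × 0.875²) = 0.024945. Accumulating E over each segment gives final E = 2.1827.

G0 X-6.00 Y-4.00 Z4.20
G1 X-5.28 Y-7.64 E0.0926
G1 X-3.22 Y-10.72 E0.1850
G1 X-0.14 Y-12.78 E0.2774
G1 X3.50 Y-13.50 E0.3700
G1 X7.14 Y-12.78 E0.4625
G1 X10.22 Y-10.72 E0.5550
G1 X12.28 Y-7.64 E0.6474
G1 X13.00 Y-4.00 E0.7400
G1 X12.28 Y-0.36 E0.8325
G1 X10.22 Y2.72 E0.9250
G1 X7.14 Y4.78 E1.0174
G1 X6.50 Y4.90 E1.0336
G1 X6.50 Y19.00 E1.3854
G1 X0.00 Y19.00 E1.5475
G1 X0.00 Y4.80 E1.9017
G1 X-0.14 Y4.78 E1.9052
G1 X-3.22 Y2.72 E1.9977
G1 X-5.28 Y-0.36 E2.0901
G1 X-6.00 Y-4.00 E2.1827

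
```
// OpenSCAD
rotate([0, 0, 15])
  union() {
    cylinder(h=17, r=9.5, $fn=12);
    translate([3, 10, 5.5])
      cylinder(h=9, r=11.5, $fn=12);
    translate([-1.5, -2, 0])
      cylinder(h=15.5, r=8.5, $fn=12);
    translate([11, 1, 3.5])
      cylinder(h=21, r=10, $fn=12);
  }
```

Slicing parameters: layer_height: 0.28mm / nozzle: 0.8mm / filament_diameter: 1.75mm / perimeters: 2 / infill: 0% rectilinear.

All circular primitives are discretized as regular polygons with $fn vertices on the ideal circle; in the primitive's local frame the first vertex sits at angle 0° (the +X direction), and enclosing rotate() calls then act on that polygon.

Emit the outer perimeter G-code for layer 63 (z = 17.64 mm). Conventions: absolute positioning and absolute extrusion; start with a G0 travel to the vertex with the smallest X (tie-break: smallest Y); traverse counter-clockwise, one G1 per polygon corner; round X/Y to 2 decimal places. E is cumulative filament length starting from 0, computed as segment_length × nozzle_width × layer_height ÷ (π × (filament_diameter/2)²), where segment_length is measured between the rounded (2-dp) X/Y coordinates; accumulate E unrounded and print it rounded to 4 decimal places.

G0 X0.71 Y1.22 Z17.64
G1 X3.30 Y-3.26 E0.4819
G1 X7.78 Y-5.85 E0.9638
G1 X12.95 Y-5.85 E1.4453
G1 X17.44 Y-3.26 E1.9280
G1 X20.03 Y1.22 E2.4100
G1 X20.03 Y6.40 E2.8924
G1 X17.44 Y10.88 E3.3743
G1 X12.95 Y13.47 E3.8570
G1 X7.78 Y13.47 E4.3385
G1 X3.30 Y10.88 E4.8204
G1 X0.71 Y6.40 E5.3023
G1 X0.71 Y1.22 E5.7847

At z = 17.64 mm: the cylinder is absent (z outside [0, 17]); the cylinder at (3, 10) is not intersected at this z (z outside [5.5, 14.5]); the cylinder at (-1.5, -2) is not intersected at this z (z outside [0, 15.5]); the r=10 cylinder at (11, 1) gives a regular 12-gon of circumradius 10 (constant along its height); Taking the union: only the r=10 cylinder at (11, 1) is present, so the union is just that shape — 1 connected region; (whole slice rotated 15° about Z — lengths, areas and connectivity unchanged). The outline is a single polygon with 12 vertices. Extrusion per mm of travel: 0.8 × 0.28 / (π × 0.875²) = 0.093128. Accumulating E over each segment gives final E = 5.7847.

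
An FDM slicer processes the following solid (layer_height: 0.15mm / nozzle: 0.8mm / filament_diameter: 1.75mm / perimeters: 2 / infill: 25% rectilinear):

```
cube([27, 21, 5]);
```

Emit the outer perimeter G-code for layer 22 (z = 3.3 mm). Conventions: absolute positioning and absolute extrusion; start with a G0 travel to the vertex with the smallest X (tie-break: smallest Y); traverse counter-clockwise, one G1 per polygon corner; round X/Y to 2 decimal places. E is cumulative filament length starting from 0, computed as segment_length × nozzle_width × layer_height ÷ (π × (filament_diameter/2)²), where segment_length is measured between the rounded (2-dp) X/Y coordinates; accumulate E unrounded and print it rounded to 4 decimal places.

G0 X0.00 Y0.00 Z3.30
G1 X27.00 Y0.00 E1.3470
G1 X27.00 Y21.00 E2.3947
G1 X0.00 Y21.00 E3.7418
G1 X0.00 Y0.00 E4.7895

At z = 3.3 mm: the cube (footprint 27×21) is included at this height. The outline is a single polygon with 4 vertices. Extrusion per mm of travel: 0.8 × 0.15 / (π × 0.875²) = 0.049890. Accumulating E over each segment gives final E = 4.7895.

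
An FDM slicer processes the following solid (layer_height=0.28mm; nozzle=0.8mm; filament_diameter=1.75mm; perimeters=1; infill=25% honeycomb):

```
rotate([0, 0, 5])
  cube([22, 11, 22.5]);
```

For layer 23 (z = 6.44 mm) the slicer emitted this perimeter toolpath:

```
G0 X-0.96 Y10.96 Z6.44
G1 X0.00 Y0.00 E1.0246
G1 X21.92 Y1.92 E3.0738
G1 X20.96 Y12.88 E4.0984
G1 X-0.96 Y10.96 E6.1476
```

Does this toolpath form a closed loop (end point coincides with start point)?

yes

Start point (G0): (-0.96, 10.96). End point (last G1): the path returns to the start — closed.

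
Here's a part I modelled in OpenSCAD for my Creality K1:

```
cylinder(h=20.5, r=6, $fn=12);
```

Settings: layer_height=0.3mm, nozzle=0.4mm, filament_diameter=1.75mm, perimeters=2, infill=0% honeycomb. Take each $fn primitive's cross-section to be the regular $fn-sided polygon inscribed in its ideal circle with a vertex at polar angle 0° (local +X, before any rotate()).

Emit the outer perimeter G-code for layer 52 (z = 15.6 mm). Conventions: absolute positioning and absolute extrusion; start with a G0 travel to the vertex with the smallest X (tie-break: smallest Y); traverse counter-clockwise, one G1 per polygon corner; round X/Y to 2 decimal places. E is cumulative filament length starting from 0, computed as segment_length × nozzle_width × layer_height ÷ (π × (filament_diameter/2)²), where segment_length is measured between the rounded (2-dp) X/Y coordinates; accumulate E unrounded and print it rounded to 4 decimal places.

At z = 15.6 mm: the r=6 cylinder gives a regular 12-gon of circumradius 6 (constant along its height). The outline is a single polygon with 12 vertices. Extrusion per mm of travel: 0.4 × 0.3 / (π × 0.875²) = 0.049890. Accumulating E over each segment gives final E = 1.8601.

G0 X-6.00 Y0.00 Z15.60
G1 X-5.20 Y-3.00 E0.1549
G1 X-3.00 Y-5.20 E0.3101
G1 X0.00 Y-6.00 E0.4650
G1 X3.00 Y-5.20 E0.6199
G1 X5.20 Y-3.00 E0.7751
G1 X6.00 Y0.00 E0.9300
G1 X5.20 Y3.00 E1.0849
G1 X3.00 Y5.20 E1.2402
G1 X0.00 Y6.00 E1.3951
G1 X-3.00 Y5.20 E1.5500
G1 X-5.20 Y3.00 E1.7052
G1 X-6.00 Y0.00 E1.8601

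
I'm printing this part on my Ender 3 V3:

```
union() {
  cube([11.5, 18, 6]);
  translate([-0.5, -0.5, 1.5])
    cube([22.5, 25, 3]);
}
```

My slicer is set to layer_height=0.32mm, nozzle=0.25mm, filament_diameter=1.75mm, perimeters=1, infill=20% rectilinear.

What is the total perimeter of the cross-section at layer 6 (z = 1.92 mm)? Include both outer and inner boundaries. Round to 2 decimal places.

At z = 1.92 mm: the cube (footprint 11.5×18) is included at this height (perimeter 59.00 mm); the cube at (-0.5, -0.5) is present — its section is the full 22.5×25 rectangle (perimeter 95.00 mm); Combining (union): the 11.5×18 cube lies entirely inside the 22.5×25 cube at (-0.5, -0.5), so the union is just the 22.5×25 cube at (-0.5, -0.5) — boundary = 95.00 mm. Overall, the cross-section is a single solid region. Total boundary length (outer) = 95.00 mm.

95.00 mm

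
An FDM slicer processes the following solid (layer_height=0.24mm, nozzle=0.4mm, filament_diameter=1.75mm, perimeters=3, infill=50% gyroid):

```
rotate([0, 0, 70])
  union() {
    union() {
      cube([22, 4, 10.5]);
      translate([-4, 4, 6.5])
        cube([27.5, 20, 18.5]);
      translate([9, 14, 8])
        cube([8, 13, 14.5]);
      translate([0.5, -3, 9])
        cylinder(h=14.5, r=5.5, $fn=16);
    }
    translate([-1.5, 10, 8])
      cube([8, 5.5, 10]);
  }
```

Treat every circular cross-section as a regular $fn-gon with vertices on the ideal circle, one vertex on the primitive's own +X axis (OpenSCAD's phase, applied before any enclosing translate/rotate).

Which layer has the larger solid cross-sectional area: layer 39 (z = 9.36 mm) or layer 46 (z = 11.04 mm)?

layer 39 (z = 9.36 mm)

Layer 39 (z = 9.36): the cube (footprint 22×4) is included at this height (area 88.00 mm²); the cube at (-4, 4) (footprint 27.5×20) is included at this height (area 550.00 mm²); the cube at (9, 14) is present — its section is the full 8×13 rectangle (area 104.00 mm²); the r=5.5 cylinder at (0.5, -3) gives a regular 16-gon of circumradius 5.5 (constant along its height) (area = (16/2)·5.500²·sin(360°/16) = 92.61 mm²); Merging all regions: the regions partially overlap — summed areas 834.61 mm² minus the doubly-counted overlap 88.96 mm² gives 745.65 mm² — area = 745.65 mm²; the cube at (-1.5, 10) is present — its section is the full 8×5.5 rectangle (area 44.00 mm²); Taking the union: the 8×5.5 cube at (-1.5, 10) lies entirely inside that combined region, so the union is just that combined region — area = 745.65 mm²; (rotated 70° about Z; rotation is an isometry so areas/perimeters/island counts are preserved). So its area = 745.65 mm². Layer 46 (z = 11.04): the cube is not intersected at this z (z outside [0, 10.5]); the cube at (-4, 4) is present — its section is the full 27.5×20 rectangle (area 550.00 mm²); the cube at (9, 14) (footprint 8×13) is included at this height (area 104.00 mm²); the r=5.5 cylinder at (0.5, -3) gives a regular 16-gon of circumradius 5.5 (constant along its height) (area = (16/2)·5.500²·sin(360°/16) = 92.61 mm²); Merging all regions: the regions partially overlap — summed areas 746.61 mm² minus the doubly-counted overlap 80.00 mm² gives 666.61 mm² — area = 666.61 mm²; the 8×5.5 cube at (-1.5, 10) contributes its full rectangle (area 44.00 mm²); Merging all regions: the 8×5.5 cube at (-1.5, 10) lies entirely inside that combined region, so the union is just that combined region — area = 666.61 mm²; (rotated 70° about Z; rotation is an isometry so areas/perimeters/island counts are preserved). So its area = 666.61 mm². Layer 39 is larger (745.65 vs 666.61 mm²).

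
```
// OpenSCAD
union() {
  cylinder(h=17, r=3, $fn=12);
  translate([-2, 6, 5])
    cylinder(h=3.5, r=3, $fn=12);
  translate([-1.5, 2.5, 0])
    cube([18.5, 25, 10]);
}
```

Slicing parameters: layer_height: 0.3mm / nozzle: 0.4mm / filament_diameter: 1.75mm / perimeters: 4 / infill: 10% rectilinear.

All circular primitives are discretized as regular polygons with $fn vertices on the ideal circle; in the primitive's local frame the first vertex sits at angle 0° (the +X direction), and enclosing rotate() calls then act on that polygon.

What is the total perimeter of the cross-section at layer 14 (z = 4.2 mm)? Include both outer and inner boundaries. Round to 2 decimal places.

99.19 mm

At z = 4.2 mm: the r=3 cylinder gives a regular 12-gon of circumradius 3 (constant along its height) (perimeter = 2·12·3.000·sin(180°/12) = 18.63 mm); the cylinder at (-2, 6) is absent (z outside [5, 8.5]); the cube at (-1.5, 2.5) is present — its section is the full 18.5×25 rectangle (perimeter 87.00 mm); Combining (union): the regions partially overlap (shared area 0.90 mm²), so the edge portions inside another operand are dropped and the merged outline is re-measured after clipping — boundary = 99.19 mm. Overall, the cross-section is a single solid region. Total boundary length (outer) = 99.19 mm.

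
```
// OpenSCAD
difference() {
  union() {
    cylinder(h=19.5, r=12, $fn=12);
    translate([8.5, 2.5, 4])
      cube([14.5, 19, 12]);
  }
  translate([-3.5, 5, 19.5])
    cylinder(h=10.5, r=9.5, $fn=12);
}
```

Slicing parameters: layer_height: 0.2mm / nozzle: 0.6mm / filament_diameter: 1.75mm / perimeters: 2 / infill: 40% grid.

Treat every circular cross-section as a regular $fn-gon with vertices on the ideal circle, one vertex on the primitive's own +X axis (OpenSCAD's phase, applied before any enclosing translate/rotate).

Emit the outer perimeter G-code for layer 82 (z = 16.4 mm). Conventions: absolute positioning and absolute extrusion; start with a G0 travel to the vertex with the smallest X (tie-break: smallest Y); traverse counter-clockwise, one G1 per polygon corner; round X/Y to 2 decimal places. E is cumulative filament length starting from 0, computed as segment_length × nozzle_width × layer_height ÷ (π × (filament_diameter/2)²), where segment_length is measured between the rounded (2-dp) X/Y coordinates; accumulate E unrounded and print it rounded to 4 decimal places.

G0 X-12.00 Y0.00 Z16.40
G1 X-10.39 Y-6.00 E0.3099
G1 X-6.00 Y-10.39 E0.6197
G1 X0.00 Y-12.00 E0.9296
G1 X6.00 Y-10.39 E1.2395
G1 X10.39 Y-6.00 E1.5493
G1 X12.00 Y0.00 E1.8592
G1 X10.39 Y6.00 E2.1691
G1 X6.00 Y10.39 E2.4789
G1 X0.00 Y12.00 E2.7888
G1 X-6.00 Y10.39 E3.0987
G1 X-10.39 Y6.00 E3.4085
G1 X-12.00 Y0.00 E3.7184

At z = 16.4 mm: the r=12 cylinder gives a regular 12-gon of circumradius 12 (constant along its height); the cube at (8.5, 2.5) does not reach this height (z outside [4, 16]); Merging all regions: only the r=12 cylinder is present, so the union is just that shape — 1 connected region; the cylinder at (-3.5, 5) does not reach this height (z outside [19.5, 30]); After the difference (first − rest): none of the subtracted shapes is present at this height, so that combined region is unchanged — 1 connected region. The outline is a single polygon with 12 vertices. Extrusion per mm of travel: 0.6 × 0.2 / (π × 0.875²) = 0.049890. Accumulating E over each segment gives final E = 3.7184.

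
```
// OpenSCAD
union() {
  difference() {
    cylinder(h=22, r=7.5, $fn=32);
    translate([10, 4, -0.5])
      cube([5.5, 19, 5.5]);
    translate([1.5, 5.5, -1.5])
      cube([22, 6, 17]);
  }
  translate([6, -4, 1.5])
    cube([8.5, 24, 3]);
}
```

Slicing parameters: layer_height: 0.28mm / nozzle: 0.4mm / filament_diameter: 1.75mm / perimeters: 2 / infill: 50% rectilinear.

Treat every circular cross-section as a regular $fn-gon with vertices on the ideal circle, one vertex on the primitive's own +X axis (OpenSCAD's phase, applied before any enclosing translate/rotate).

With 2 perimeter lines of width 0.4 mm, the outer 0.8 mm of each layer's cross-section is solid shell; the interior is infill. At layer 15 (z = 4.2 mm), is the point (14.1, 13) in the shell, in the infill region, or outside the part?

At z = 4.2 mm: the cylinder: section is a regular 32-gon, circumradius r=7.5; the 5.5×19 cube at (10, 4) contributes its full rectangle; the cube at (1.5, 5.5) (footprint 22×6) is included at this height; After the difference (first − rest): starting from the r=7.5 cylinder, the 5.5×19 cube at (10, 4) misses the remaining region (no effect); the 22×6 cube at (1.5, 5.5) partially overlaps it — only the 3.98 mm² overlap (of its 132.00 mm²) is removed, clipping the outline — 1 connected region; the cube at (6, -4) is present — its section is the full 8.5×24 rectangle; Taking the union: the regions partially overlap (shared area 8.89 mm²), so overlapping operands fuse into one piece — 1 connected region. Overall, the cross-section is a single solid region. The nearest boundary edge runs (14.50, 20.00)→(14.50, -4.00); distance from the point to it = 0.40 mm. The point is inside the cross-section, 0.40 mm from the nearest boundary — within the 0.8 mm shell band (2 × 0.4).

shell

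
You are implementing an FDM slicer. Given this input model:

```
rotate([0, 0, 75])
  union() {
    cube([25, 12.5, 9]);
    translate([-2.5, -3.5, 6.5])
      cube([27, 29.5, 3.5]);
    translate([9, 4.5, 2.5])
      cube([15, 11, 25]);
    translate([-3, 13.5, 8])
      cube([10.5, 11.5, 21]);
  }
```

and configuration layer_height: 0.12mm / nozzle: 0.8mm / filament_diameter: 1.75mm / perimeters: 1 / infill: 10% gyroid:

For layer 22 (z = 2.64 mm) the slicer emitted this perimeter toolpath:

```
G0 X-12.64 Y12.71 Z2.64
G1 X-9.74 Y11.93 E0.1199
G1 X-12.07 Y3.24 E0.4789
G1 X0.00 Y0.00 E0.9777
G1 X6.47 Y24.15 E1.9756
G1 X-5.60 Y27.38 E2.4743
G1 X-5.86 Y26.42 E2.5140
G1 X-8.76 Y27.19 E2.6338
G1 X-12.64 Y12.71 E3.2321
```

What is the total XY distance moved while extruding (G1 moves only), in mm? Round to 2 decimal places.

Sum the Euclidean lengths of each G1 segment: total = 80.98 mm.

80.98 mm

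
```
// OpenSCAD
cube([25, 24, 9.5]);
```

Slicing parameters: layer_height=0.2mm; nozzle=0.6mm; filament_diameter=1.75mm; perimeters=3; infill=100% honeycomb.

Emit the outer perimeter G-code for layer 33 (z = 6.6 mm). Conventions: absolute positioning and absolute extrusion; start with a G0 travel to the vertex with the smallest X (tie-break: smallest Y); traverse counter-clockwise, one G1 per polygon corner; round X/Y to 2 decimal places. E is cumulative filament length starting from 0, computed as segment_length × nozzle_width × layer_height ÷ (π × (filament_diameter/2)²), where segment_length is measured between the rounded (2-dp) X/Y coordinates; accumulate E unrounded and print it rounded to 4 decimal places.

G0 X0.00 Y0.00 Z6.60
G1 X25.00 Y0.00 E1.2473
G1 X25.00 Y24.00 E2.4446
G1 X0.00 Y24.00 E3.6919
G1 X0.00 Y0.00 E4.8892

At z = 6.6 mm: the 25×24 cube contributes its full rectangle. The outline is a single polygon with 4 vertices. Extrusion per mm of travel: 0.6 × 0.2 / (π × 0.875²) = 0.049890. Accumulating E over each segment gives final E = 4.8892.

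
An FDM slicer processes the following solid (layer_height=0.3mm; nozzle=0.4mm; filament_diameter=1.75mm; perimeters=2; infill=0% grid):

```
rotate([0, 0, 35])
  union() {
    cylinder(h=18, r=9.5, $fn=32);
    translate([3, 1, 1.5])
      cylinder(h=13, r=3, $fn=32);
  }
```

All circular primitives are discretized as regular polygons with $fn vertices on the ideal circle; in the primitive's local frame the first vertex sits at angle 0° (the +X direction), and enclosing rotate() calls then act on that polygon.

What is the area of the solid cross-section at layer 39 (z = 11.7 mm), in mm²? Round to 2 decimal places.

281.71 mm²

At z = 11.7 mm: the r=9.5 cylinder gives a regular 32-gon of circumradius 9.5 (constant along its height) (area = (32/2)·9.500²·sin(360°/32) = 281.71 mm²); the r=3 cylinder at (3, 1) contributes a regular 32-gon of circumradius 3 (area = (32/2)·3.000²·sin(360°/32) = 28.09 mm²); Taking the union: the r=3 cylinder at (3, 1) lies entirely inside the r=9.5 cylinder, so the union is just the r=9.5 cylinder — area = 281.71 mm²; (whole slice rotated 35° about Z — lengths, areas and connectivity unchanged). Overall, the cross-section is a single solid region. Net area = 281.71 mm².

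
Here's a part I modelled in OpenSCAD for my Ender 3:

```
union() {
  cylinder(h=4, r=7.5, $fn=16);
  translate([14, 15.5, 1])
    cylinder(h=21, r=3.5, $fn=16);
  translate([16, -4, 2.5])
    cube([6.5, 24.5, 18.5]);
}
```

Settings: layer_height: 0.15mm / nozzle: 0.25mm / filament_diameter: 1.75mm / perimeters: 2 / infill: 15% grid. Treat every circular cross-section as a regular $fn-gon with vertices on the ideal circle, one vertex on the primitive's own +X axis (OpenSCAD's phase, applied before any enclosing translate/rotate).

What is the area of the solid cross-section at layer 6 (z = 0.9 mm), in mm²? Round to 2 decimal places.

At z = 0.9 mm: the r=7.5 cylinder gives a regular 16-gon of circumradius 7.5 (constant along its height) (area = (16/2)·7.500²·sin(360°/16) = 172.21 mm²); the cylinder at (14, 15.5) does not reach this height (z outside [1, 22]); the cube at (16, -4) is absent (z outside [2.5, 21]); Merging all regions: only the r=7.5 cylinder is present, so the union is just that shape — area = 172.21 mm². Overall, the cross-section is a single solid region. Net area = 172.21 mm².

172.21 mm²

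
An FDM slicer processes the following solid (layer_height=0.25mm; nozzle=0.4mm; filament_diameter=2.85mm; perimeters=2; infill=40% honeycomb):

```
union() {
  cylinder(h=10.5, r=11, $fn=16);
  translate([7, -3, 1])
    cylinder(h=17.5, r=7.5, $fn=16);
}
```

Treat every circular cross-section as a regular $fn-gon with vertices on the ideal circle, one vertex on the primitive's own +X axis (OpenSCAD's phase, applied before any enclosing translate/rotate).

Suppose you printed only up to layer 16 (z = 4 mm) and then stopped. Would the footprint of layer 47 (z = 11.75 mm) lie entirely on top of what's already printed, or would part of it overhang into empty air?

entirely on top

Compare the two slices. At z = 4: the cylinder: section is a regular 16-gon, circumradius r=11 (area = (16/2)·11.000²·sin(360°/16) = 370.44 mm²); the cylinder at (7, -3): section is a regular 16-gon, circumradius r=7.5 (area = (16/2)·7.500²·sin(360°/16) = 172.21 mm²); Merging all regions: the regions partially overlap — summed areas 542.65 mm² minus the doubly-counted overlap 120.57 mm² gives 422.07 mm² — area = 422.07 mm². At z = 11.75: the cylinder does not reach this height (z outside [0, 10.5]); the r=7.5 cylinder at (7, -3) gives a regular 16-gon of circumradius 7.5 (constant along its height) (area = (16/2)·7.500²·sin(360°/16) = 172.21 mm²); Merging all regions: only the r=7.5 cylinder at (7, -3) is present, so the union is just that shape — area = 172.21 mm². Checking containment: the cross-section at z = 11.75 is a subset of the cross-section at z = 4.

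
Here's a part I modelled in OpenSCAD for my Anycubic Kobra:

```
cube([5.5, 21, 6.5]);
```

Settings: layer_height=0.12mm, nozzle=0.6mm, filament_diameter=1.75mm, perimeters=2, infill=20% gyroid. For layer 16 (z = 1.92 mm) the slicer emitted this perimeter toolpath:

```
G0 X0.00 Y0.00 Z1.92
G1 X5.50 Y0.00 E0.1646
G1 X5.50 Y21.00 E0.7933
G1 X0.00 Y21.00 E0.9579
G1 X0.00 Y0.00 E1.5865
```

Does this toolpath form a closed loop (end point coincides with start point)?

yes

Start point (G0): (0.00, 0.00). End point (last G1): the path returns to the start — closed.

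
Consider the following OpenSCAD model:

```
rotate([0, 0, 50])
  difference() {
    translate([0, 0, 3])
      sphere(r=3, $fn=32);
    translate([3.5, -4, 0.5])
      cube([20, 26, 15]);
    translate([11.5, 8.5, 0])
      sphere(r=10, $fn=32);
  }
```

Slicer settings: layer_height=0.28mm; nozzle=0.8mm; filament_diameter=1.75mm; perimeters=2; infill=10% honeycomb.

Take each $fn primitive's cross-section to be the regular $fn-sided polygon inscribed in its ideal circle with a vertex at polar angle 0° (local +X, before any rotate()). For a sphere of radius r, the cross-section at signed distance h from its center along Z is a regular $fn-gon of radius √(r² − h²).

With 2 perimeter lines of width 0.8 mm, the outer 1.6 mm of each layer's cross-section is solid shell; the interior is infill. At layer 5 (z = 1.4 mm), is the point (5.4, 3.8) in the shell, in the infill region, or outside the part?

outside

At z = 1.4 mm: the sphere: section is a regular 32-gon, circumradius = √(r²−h²) = √(3²−1.6²) = 2.538; the cube at (3.5, -4) (footprint 20×26) is included at this height; the r=10 sphere at (11.5, 8.5) slices to a regular 32-gon of circumradius 9.902 (√(r²−h²) with h=1.4 from center); Taking the first minus the rest: starting from the r=3 sphere, the 20×26 cube at (3.5, -4) misses the remaining region (no effect); the r=10 sphere at (11.5, 8.5) misses the remaining region (no effect) — 1 connected region; (whole slice rotated 50° about Z — lengths, areas and connectivity unchanged). Overall, the cross-section is a single solid region. Undo the 50° rotation: the query point maps to (6.382, -1.694) in the un-rotated model frame. The nearest boundary edge runs (2.49, -0.50)→(2.34, -0.97); distance from the point to it = 4.07 mm. The point is not inside any of the regions above, so it lies outside the cross-section (4.07 mm from the nearest boundary).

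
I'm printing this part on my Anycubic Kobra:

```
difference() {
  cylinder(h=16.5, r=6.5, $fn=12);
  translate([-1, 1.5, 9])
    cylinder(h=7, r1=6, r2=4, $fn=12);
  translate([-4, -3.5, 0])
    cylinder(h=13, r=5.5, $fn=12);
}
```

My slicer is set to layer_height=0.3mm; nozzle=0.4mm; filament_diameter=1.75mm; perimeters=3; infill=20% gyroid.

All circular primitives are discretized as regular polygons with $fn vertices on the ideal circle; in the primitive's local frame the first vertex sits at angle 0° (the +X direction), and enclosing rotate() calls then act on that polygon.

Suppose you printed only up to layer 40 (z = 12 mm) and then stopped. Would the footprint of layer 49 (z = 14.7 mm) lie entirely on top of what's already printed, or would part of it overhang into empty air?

part overhangs

Compare the two slices. At z = 12: the r=6.5 cylinder gives a regular 12-gon of circumradius 6.5 (constant along its height) (area = (12/2)·6.500²·sin(360°/12) = 126.75 mm²); the cone at (-1, 1.5) (r1=6→r2=4) has section circumradius 5.143 here — a regular 12-gon (area = (12/2)·5.143²·sin(360°/12) = 79.35 mm²); the r=5.5 cylinder at (-4, -3.5) gives a regular 12-gon of circumradius 5.5 (constant along its height) (area = (12/2)·5.500²·sin(360°/12) = 90.75 mm²); Taking the first minus the rest: starting from the r=6.5 cylinder (126.75 mm²), the cone at (-1, 1.5) partially overlaps it — only the 76.72 mm² overlap (of its 79.35 mm²) is removed, clipping the outline; the r=5.5 cylinder at (-4, -3.5) partially overlaps it — only the 19.97 mm² overlap (of its 90.75 mm²) is removed, clipping the outline — area = 30.06 mm². At z = 14.7: the r=6.5 cylinder contributes a regular 12-gon of circumradius 6.5 (area = (12/2)·6.500²·sin(360°/12) = 126.75 mm²); the cone at (-1, 1.5): at t=0.814 of its height the radius interpolates to r₁+(r₂−r₁)t = 4.371, giving a regular 12-gon of that circumradius (area = (12/2)·4.371²·sin(360°/12) = 57.33 mm²); the cylinder at (-4, -3.5) is not intersected at this z (z outside [0, 13]); After the difference (first − rest): starting from the r=6.5 cylinder (126.75 mm²), the cone at (-1, 1.5) lies wholly inside it (removes its full 57.33 mm² and its 27.15 mm outline becomes a hole wall) — area = 69.42 mm². Checking containment: at z = 14.7 the cross-section extends beyond the z = 12 cross-section by about 39.37 mm².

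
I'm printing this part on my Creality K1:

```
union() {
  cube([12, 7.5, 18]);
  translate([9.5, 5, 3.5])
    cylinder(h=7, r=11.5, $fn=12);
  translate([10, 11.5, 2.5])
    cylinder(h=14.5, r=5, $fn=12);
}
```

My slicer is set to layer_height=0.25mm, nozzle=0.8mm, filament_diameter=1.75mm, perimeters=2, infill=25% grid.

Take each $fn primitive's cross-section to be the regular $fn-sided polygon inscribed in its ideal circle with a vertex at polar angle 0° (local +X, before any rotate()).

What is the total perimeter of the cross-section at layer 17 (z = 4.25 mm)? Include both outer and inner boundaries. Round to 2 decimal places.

At z = 4.25 mm: the cube (footprint 12×7.5) is included at this height (perimeter 39.00 mm); the cylinder at (9.5, 5): section is a regular 12-gon, circumradius r=11.5 (perimeter = 2·12·11.500·sin(180°/12) = 71.43 mm); the r=5 cylinder at (10, 11.5) contributes a regular 12-gon of circumradius 5 (perimeter = 2·12·5.000·sin(180°/12) = 31.06 mm); Merging all regions: the regions partially overlap (shared area 164.64 mm²), so the edge portions inside another operand are dropped and the merged outline is re-measured after clipping — boundary = 71.50 mm. Overall, the cross-section is a single solid region. Total boundary length (outer) = 71.50 mm.

71.50 mm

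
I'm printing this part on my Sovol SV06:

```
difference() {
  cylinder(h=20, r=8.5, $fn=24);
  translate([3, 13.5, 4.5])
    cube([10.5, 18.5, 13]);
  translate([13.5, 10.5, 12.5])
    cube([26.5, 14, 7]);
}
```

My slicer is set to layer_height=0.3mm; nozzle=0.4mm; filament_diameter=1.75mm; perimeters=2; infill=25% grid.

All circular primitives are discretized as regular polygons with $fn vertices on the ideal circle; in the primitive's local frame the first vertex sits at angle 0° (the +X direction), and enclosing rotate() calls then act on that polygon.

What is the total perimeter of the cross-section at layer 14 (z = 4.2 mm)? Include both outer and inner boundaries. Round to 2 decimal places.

At z = 4.2 mm: the r=8.5 cylinder gives a regular 24-gon of circumradius 8.5 (constant along its height) (perimeter = 2·24·8.500·sin(180°/24) = 53.25 mm); the cube at (3, 13.5) is absent (z outside [4.5, 17.5]); the cube at (13.5, 10.5) does not reach this height (z outside [12.5, 19.5]); After the difference (first − rest): none of the subtracted shapes is present at this height, so the r=8.5 cylinder is unchanged — boundary = 53.25 mm. Overall, the cross-section is a single solid region. Total boundary length (outer) = 53.25 mm.

53.25 mm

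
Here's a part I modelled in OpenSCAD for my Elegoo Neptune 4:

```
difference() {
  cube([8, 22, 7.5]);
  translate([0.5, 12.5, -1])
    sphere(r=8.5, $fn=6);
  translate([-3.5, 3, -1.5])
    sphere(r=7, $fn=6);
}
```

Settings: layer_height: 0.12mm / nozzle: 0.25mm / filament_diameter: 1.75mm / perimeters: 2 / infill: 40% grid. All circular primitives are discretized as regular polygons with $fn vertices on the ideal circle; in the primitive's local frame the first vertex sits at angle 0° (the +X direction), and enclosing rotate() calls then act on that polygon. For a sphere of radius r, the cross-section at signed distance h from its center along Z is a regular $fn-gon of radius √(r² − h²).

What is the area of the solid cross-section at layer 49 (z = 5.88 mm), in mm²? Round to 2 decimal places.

139.31 mm²

At z = 5.88 mm: the 8×22 cube contributes its full rectangle (area 176.00 mm²); the r=8.5 sphere at (0.5, 12.5) slices to a regular 6-gon of circumradius 4.992 (√(r²−h²) with h=6.88 from center) (area = (6/2)·4.992²·sin(360°/6) = 64.73 mm²); the sphere at (-3.5, 3) is not intersected at this z (|z−center|=7.380 > r=7); Subtracting the remaining from the first: starting from the 8×22 cube (176.00 mm²), the r=8.5 sphere at (0.5, 12.5) partially overlaps it — only the 36.69 mm² overlap (of its 64.73 mm²) is removed, clipping the outline — area = 139.31 mm². Overall, the cross-section is a single solid region. Net area = 139.31 mm².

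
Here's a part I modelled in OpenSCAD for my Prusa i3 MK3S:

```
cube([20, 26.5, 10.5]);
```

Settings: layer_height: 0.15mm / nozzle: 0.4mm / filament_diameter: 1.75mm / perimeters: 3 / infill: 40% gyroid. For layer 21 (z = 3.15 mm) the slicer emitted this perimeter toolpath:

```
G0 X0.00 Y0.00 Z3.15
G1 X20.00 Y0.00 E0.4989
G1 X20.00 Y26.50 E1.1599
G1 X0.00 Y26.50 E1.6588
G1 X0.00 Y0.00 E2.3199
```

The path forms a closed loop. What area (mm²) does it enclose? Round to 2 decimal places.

Apply the shoelace formula to the sequence of (X, Y) vertices; enclosed area = 530.00 mm².

530.00 mm²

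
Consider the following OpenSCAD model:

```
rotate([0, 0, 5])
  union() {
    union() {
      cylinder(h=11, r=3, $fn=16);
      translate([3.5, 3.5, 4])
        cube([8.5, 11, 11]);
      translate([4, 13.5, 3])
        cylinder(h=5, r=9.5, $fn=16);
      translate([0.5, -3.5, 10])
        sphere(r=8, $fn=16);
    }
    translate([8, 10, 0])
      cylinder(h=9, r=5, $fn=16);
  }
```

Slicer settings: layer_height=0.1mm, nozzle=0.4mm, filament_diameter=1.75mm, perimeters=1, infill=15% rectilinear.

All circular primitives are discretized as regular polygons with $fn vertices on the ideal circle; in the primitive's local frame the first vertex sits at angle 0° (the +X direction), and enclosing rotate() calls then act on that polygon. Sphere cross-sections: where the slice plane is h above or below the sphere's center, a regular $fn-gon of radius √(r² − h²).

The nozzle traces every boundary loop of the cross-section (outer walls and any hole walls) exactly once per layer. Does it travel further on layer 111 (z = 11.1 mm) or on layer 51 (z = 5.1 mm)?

layer 51 (z = 5.1 mm)

Layer 111 (z = 11.1): the cylinder does not reach this height (z outside [0, 11]); the cube at (3.5, 3.5) is present — its section is the full 8.5×11 rectangle (perimeter 39.00 mm); the cylinder at (4, 13.5) is not intersected at this z (z outside [3, 8]); the r=8 sphere at (0.5, -3.5) slices to a regular 16-gon of circumradius 7.924 (√(r²−h²) with h=1.1 from center) (perimeter = 2·16·7.924·sin(180°/16) = 49.47 mm); Merging all regions: the regions partially overlap (shared area 0.09 mm²), so the edge portions inside another operand are dropped and the merged outline is re-measured after clipping — boundary = 87.02 mm; the cylinder at (8, 10) does not reach this height (z outside [0, 9]); Taking the union: only that combined region is present, so the union is just that shape — boundary = 87.02 mm; (rotated 5° about Z; rotation is an isometry so areas/perimeters/island counts are preserved). So its perimeter = 87.02 mm. Layer 51 (z = 5.1): the r=3 cylinder gives a regular 16-gon of circumradius 3 (constant along its height) (perimeter = 2·16·3.000·sin(180°/16) = 18.73 mm); the 8.5×11 cube at (3.5, 3.5) contributes its full rectangle (perimeter 39.00 mm); the cylinder at (4, 13.5): section is a regular 16-gon, circumradius r=9.5 (perimeter = 2·16·9.500·sin(180°/16) = 59.31 mm); the sphere at (0.5, -3.5): section is a regular 16-gon, circumradius = √(r²−h²) = √(8²−4.9²) = 6.324 (perimeter = 2·16·6.324·sin(180°/16) = 39.48 mm); Taking the union: the regions partially overlap (shared area 104.72 mm²), so the edge portions inside another operand are dropped and the merged outline is re-measured after clipping — boundary = 102.99 mm; the r=5 cylinder at (8, 10) contributes a regular 16-gon of circumradius 5 (perimeter = 2·16·5.000·sin(180°/16) = 31.21 mm); Combining (union): the regions partially overlap (shared area 75.21 mm²), so the edge portions inside another operand are dropped and the merged outline is re-measured after clipping — boundary = 102.98 mm; (whole slice rotated 5° about Z — lengths, areas and connectivity unchanged). So its perimeter = 102.98 mm. Layer 51 is larger (102.98 vs 87.02 mm).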